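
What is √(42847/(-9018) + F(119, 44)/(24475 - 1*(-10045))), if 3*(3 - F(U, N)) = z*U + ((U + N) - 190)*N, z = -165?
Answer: I*√765529739487030/12970890 ≈ 2.1331*I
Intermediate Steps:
F(U, N) = 3 + 55*U - N*(-190 + N + U)/3 (F(U, N) = 3 - (-165*U + ((U + N) - 190)*N)/3 = 3 - (-165*U + ((N + U) - 190)*N)/3 = 3 - (-165*U + (-190 + N + U)*N)/3 = 3 - (-165*U + N*(-190 + N + U))/3 = 3 + (55*U - N*(-190 + N + U)/3) = 3 + 55*U - N*(-190 + N + U)/3)
√(42847/(-9018) + F(119, 44)/(24475 - 1*(-10045))) = √(42847/(-9018) + (3 + 55*119 - ⅓*44² + (190/3)*44 - ⅓*44*119)/(24475 - 1*(-10045))) = √(42847*(-1/9018) + (3 + 6545 - ⅓*1936 + 8360/3 - 5236/3)/(24475 + 10045)) = √(-42847/9018 + (3 + 6545 - 1936/3 + 8360/3 - 5236/3)/34520) = √(-42847/9018 + 6944*(1/34520)) = √(-42847/9018 + 868/4315) = √(-177057181/38912670) = I*√765529739487030/12970890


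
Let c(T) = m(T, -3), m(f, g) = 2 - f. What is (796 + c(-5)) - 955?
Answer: -152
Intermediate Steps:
c(T) = 2 - T
(796 + c(-5)) - 955 = (796 + (2 - 1*(-5))) - 955 = (796 + (2 + 5)) - 955 = (796 + 7) - 955 = 803 - 955 = -152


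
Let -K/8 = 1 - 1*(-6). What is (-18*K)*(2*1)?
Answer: 2016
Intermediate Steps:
K = -56 (K = -8*(1 - 1*(-6)) = -8*(1 + 6) = -8*7 = -56)
(-18*K)*(2*1) = (-18*(-56))*(2*1) = 1008*2 = 2016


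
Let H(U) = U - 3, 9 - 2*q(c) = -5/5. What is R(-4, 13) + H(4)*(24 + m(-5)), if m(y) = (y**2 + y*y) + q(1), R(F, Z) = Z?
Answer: 92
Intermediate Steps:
q(c) = 5 (q(c) = 9/2 - (-5)/(2*5) = 9/2 - 1/2*(-1) = 9/2 + 1/2 = 5)
m(y) = 5 + 2*y**2 (m(y) = (y**2 + y*y) + 5 = (y**2 + y**2) + 5 = 2*y**2 + 5 = 5 + 2*y**2)
H(U) = -3 + U
R(-4, 13) + H(4)*(24 + m(-5)) = 13 + (-3 + 4)*(24 + (5 + 2*(-5)**2)) = 13 + 1*(24 + (5 + 2*25)) = 13 + 1*(24 + (5 + 50)) = 13 + 1*(24 + 55) = 13 + 1*79 = 13 + 79 = 92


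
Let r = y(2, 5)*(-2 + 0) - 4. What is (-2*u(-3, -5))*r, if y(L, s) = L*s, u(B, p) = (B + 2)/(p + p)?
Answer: 24/5 ≈ 4.8000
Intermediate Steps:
u(B, p) = (2 + B)/(2*p) (u(B, p) = (2 + B)/((2*p)) = (2 + B)*(1/(2*p)) = (2 + B)/(2*p))
r = -24 (r = (2*5)*(-2 + 0) - 4 = 10*(-2) - 4 = -20 - 4 = -24)
(-2*u(-3, -5))*r = -(2 - 3)/(-5)*(-24) = -(-1)*(-1)/5*(-24) = -2*⅒*(-24) = -⅕*(-24) = 24/5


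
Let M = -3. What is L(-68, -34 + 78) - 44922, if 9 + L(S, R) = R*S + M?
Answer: -47926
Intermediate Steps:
L(S, R) = -12 + R*S (L(S, R) = -9 + (R*S - 3) = -9 + (-3 + R*S) = -12 + R*S)
L(-68, -34 + 78) - 44922 = (-12 + (-34 + 78)*(-68)) - 44922 = (-12 + 44*(-68)) - 44922 = (-12 - 2992) - 44922 = -3004 - 44922 = -47926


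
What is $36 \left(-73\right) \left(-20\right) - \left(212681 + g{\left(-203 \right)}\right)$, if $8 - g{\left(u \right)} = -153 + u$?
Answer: $-160485$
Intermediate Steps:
$g{\left(u \right)} = 161 - u$ ($g{\left(u \right)} = 8 - \left(-153 + u\right) = 161 - u$)
$36 \left(-73\right) \left(-20\right) - \left(212681 + g{\left(-203 \right)}\right) = 36 \left(-73\right) \left(-20\right) - \left(212681 + \left(161 - -203\right)\right) = \left(-2628\right) \left(-20\right) - \left(212681 + \left(161 + 203\right)\right) = 52560 - \left(212681 + 364\right) = 52560 - 213045 = -160485$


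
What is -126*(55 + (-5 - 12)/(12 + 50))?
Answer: -213759/31 ≈ -6895.5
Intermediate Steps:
-126*(55 + (-5 - 12)/(12 + 50)) = -126*(55 - 17/62) = -126*3393/62 = -213759/31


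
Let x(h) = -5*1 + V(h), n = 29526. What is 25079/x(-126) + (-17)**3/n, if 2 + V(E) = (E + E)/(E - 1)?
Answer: -13434916277/2686866 ≈ -5000.2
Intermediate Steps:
V(E) = -2 + 2*E/(-1 + E) (V(E) = -2 + (E + E)/(E - 1) = -2 + (2*E)/(-1 + E) = -2 + 2*E/(-1 + E))
x(h) = -5 + 2/(-1 + h) (x(h) = -5*1 + 2/(-1 + h) = -5 + 2/(-1 + h))
25079/x(-126) + (-17)**3/n = 25079/(((7 - 5*(-126))/(-1 - 126))) + (-17)**3/29526 = 25079/(((7 + 630)/(-127))) - 4913*1/29526 = 25079/((-1/127*637)) - 4913/29526 = 25079/(-637/127) - 4913/29526 = 25079*(-127/637) - 4913/29526 = -3185033/637 - 4913/29526 = -13434916277/2686866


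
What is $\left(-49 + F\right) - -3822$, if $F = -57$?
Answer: $3716$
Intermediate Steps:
$\left(-49 + F\right) - -3822 = \left(-49 - 57\right) - -3822 = -106 + 3822 = 3716$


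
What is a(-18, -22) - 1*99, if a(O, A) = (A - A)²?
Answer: -99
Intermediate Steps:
a(O, A) = 0 (a(O, A) = 0² = 0)
a(-18, -22) - 1*99 = 0 - 1*99 = 0 - 99 = -99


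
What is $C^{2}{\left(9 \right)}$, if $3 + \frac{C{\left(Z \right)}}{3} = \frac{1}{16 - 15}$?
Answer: $36$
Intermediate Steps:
$C{\left(Z \right)} = -6$ ($C{\left(Z \right)} = -9 + \frac{3}{16 - 15} = -9 + \frac{3}{1} = -9 + 3 \cdot 1 = -9 + 3 = -6$)
$C^{2}{\left(9 \right)} = \left(-6\right)^{2} = 36$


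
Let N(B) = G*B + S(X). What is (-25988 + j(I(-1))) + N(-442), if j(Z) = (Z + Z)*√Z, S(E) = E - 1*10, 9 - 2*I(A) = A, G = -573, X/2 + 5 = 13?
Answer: 227284 + 10*√5 ≈ 2.2731e+5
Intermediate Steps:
X = 16 (X = -10 + 2*13 = -10 + 26 = 16)
I(A) = 9/2 - A/2
S(E) = -10 + E (S(E) = E - 10 = -10 + E)
N(B) = 6 - 573*B (N(B) = -573*B + (-10 + 16) = -573*B + 6 = 6 - 573*B)
j(Z) = 2*Z^(3/2) (j(Z) = (2*Z)*√Z = 2*Z^(3/2))
(-25988 + j(I(-1))) + N(-442) = (-25988 + 2*(9/2 - ½*(-1))^(3/2)) + (6 - 573*(-442)) = (-25988 + 2*(9/2 + ½)^(3/2)) + (6 + 253266) = (-25988 + 2*5^(3/2)) + 253272 = (-25988 + 2*(5*√5)) + 253272 = (-25988 + 10*√5) + 253272 = 227284 + 10*√5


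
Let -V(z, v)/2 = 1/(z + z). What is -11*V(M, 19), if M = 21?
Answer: 11/21 ≈ 0.52381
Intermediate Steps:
V(z, v) = -1/z (V(z, v) = -2/(z + z) = -2*1/(2*z) = -1/z)
-11*V(M, 19) = -(-11)/21 = -11*(-1/21) = 11/21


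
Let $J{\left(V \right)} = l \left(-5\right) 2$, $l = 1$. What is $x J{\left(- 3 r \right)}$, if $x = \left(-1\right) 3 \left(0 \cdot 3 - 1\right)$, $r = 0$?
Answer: $-30$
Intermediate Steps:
$x = 3$ ($x = - 3 \left(0 - 1\right) = \left(-3\right) \left(-1\right) = 3$)
$J{\left(V \right)} = -10$ ($J{\left(V \right)} = 1 \left(-5\right) 2 = \left(-5\right) 2 = -10$)
$x J{\left(- 3 r \right)} = 3 \left(-10\right) = -30$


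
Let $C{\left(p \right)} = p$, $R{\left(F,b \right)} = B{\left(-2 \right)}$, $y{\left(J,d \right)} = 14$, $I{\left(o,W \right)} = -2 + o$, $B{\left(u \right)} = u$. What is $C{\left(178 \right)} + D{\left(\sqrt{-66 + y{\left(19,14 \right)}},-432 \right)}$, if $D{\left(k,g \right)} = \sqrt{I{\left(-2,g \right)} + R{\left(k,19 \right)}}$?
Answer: $178 + i \sqrt{6} \approx 178.0 + 2.4495 i$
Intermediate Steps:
$R{\left(F,b \right)} = -2$
$D{\left(k,g \right)} = i \sqrt{6}$ ($D{\left(k,g \right)} = \sqrt{\left(-2 - 2\right) - 2} = \sqrt{-4 - 2} = \sqrt{-6} = i \sqrt{6}$)
$C{\left(178 \right)} + D{\left(\sqrt{-66 + y{\left(19,14 \right)}},-432 \right)} = 178 + i \sqrt{6}$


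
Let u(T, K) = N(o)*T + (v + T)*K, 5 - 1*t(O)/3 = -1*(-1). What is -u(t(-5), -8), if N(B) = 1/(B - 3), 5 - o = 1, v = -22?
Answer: -92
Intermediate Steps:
o = 4 (o = 5 - 1*1 = 5 - 1 = 4)
N(B) = 1/(-3 + B)
t(O) = 12 (t(O) = 15 - (-3)*(-1) = 15 - 3*1 = 15 - 3 = 12)
u(T, K) = T + K*(-22 + T) (u(T, K) = T/(-3 + 4) + (-22 + T)*K = T/1 + K*(-22 + T) = 1*T + K*(-22 + T) = T + K*(-22 + T))
-u(t(-5), -8) = -(12 - 22*(-8) - 8*12) = -(12 + 176 - 96) = -1*92 = -92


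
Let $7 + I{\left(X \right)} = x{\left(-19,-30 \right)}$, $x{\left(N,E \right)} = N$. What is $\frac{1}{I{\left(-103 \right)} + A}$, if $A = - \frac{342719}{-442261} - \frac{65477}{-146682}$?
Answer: $- \frac{64871728002}{1607436296197} \approx -0.040357$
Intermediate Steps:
$I{\left(X \right)} = -26$ ($I{\left(X \right)} = -7 - 19 = -26$)
$A = \frac{79228631855}{64871728002}$ ($A = \left(-342719\right) \left(- \frac{1}{442261}\right) - - \frac{65477}{146682} = \frac{342719}{442261} + \frac{65477}{146682} = \frac{79228631855}{64871728002} \approx 1.2213$)
$\frac{1}{I{\left(-103 \right)} + A} = \frac{1}{-26 + \frac{79228631855}{64871728002}} = \frac{1}{- \frac{1607436296197}{64871728002}} = - \frac{64871728002}{1607436296197}$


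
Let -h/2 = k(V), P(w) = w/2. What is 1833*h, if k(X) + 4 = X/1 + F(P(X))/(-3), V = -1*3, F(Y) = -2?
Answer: 23218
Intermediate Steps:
P(w) = w/2 (P(w) = w*(½) = w/2)
V = -3
k(X) = -10/3 + X (k(X) = -4 + (X/1 - 2/(-3)) = -4 + (X*1 - 2*(-⅓)) = -4 + (X + ⅔) = -4 + (⅔ + X) = -10/3 + X)
h = 38/3 (h = -2*(-10/3 - 3) = -2*(-19/3) = 38/3 ≈ 12.667)
1833*h = 1833*(38/3) = 23218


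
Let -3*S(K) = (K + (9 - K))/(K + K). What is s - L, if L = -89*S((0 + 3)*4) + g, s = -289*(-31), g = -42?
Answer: 71919/8 ≈ 8989.9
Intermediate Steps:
S(K) = -3/(2*K) (S(K) = -(K + (9 - K))/(3*(K + K)) = -3/(2*K))
s = 8959
L = -247/8 (L = -(-267)/(2*((0 + 3)*4)) - 42 = -(-267)/(2*(3*4)) - 42 = -(-267)/(2*12) - 42 = -89*(-⅛) - 42 = 89/8 - 42 = -247/8 ≈ -30.875)
s - L = 8959 - 1*(-247/8) = 8959 + 247/8 = 71919/8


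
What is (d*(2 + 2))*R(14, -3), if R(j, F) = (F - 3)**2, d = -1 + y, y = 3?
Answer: 288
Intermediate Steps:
d = 2 (d = -1 + 3 = 2)
R(j, F) = (-3 + F)**2
(d*(2 + 2))*R(14, -3) = (2*(2 + 2))*(-3 - 3)**2 = (2*4)*(-6)**2 = 8*36 = 288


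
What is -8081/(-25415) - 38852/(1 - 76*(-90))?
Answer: -932141459/173864015 ≈ -5.3613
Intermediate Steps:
-8081/(-25415) - 38852/(1 - 76*(-90)) = -8081*(-1/25415) - 38852/(1 + 6840) = 8081/25415 - 38852/6841 = -932141459/173864015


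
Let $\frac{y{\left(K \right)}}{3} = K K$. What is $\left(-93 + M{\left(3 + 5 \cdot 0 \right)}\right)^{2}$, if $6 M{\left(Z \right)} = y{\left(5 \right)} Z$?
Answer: $\frac{12321}{4} \approx 3080.3$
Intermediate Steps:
$y{\left(K \right)} = 3 K^{2}$ ($y{\left(K \right)} = 3 K K = 3 K^{2}$)
$M{\left(Z \right)} = \frac{25 Z}{2}$ ($M{\left(Z \right)} = \frac{3 \cdot 5^{2} Z}{6} = \frac{3 \cdot 25 Z}{6} = \frac{75 Z}{6} = \frac{25 Z}{2}$)
$\left(-93 + M{\left(3 + 5 \cdot 0 \right)}\right)^{2} = \left(-93 + \frac{25 \left(3 + 5 \cdot 0\right)}{2}\right)^{2} = \left(-93 + \frac{25 \left(3 + 0\right)}{2}\right)^{2} = \left(-93 + \frac{25}{2} \cdot 3\right)^{2} = \left(-93 + \frac{75}{2}\right)^{2} = \left(- \frac{111}{2}\right)^{2} = \frac{12321}{4}$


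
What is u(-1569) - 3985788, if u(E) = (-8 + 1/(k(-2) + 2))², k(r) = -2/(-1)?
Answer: -63771647/16 ≈ -3.9857e+6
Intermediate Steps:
k(r) = 2 (k(r) = -2*(-1) = 2)
u(E) = 961/16 (u(E) = (-8 + 1/(2 + 2))² = (-8 + 1/4)² = (-8 + ¼)² = (-31/4)² = 961/16)
u(-1569) - 3985788 = 961/16 - 3985788 = -63771647/16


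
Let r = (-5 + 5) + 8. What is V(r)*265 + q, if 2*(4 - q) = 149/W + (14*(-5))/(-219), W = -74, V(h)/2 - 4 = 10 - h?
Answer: 103227259/32412 ≈ 3184.8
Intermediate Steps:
r = 8 (r = 0 + 8 = 8)
V(h) = 28 - 2*h (V(h) = 8 + 2*(10 - h) = 8 + (20 - 2*h) = 28 - 2*h)
q = 157099/32412 (q = 4 - (149/(-74) + (14*(-5))/(-219))/2 = 4 - (149*(-1/74) - 70*(-1/219))/2 = 4 - (-149/74 + 70/219)/2 = 4 - ½*(-27451/16206) = 4 + 27451/32412 = 157099/32412 ≈ 4.8469)
V(r)*265 + q = (28 - 2*8)*265 + 157099/32412 = (28 - 16)*265 + 157099/32412 = 12*265 + 157099/32412 = 3180 + 157099/32412 = 103227259/32412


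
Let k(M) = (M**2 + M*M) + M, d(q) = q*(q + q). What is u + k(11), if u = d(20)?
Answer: 1053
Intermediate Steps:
d(q) = 2*q**2 (d(q) = q*(2*q) = 2*q**2)
k(M) = M + 2*M**2 (k(M) = (M**2 + M**2) + M = 2*M**2 + M = M + 2*M**2)
u = 800 (u = 2*20**2 = 2*400 = 800)
u + k(11) = 800 + 11*(1 + 2*11) = 800 + 11*(1 + 22) = 800 + 11*23 = 800 + 253 = 1053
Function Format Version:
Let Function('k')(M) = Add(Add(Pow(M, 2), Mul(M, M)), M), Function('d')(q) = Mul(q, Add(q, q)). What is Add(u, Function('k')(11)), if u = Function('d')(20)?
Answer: 1053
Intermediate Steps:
Function('d')(q) = Mul(2, Pow(q, 2)) (Function('d')(q) = Mul(q, Mul(2, q)) = Mul(2, Pow(q, 2)))
Function('k')(M) = Add(M, Mul(2, Pow(M, 2))) (Function('k')(M) = Add(Add(Pow(M, 2), Pow(M, 2)), M) = Add(Mul(2, Pow(M, 2)), M) = Add(M, Mul(2, Pow(M, 2))))
u = 800 (u = Mul(2, Pow(20, 2)) = Mul(2, 400) = 800)
Add(u, Function('k')(11)) = Add(800, Mul(11, Add(1, Mul(2, 11)))) = Add(800, Mul(11, Add(1, 22))) = Add(800, Mul(11, 23)) = Add(800, 253) = 1053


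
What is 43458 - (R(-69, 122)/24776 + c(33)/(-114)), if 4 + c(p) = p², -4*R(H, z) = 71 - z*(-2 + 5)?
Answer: 12923413691/297312 ≈ 43468.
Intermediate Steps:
R(H, z) = -71/4 + 3*z/4 (R(H, z) = -(71 - z*(-2 + 5))/4 = -(71 - z*3)/4 = -(71 - 3*z)/4 = -71/4 + 3*z/4)
c(p) = -4 + p²
43458 - (R(-69, 122)/24776 + c(33)/(-114)) = 43458 - ((-71/4 + (¾)*122)/24776 + (-4 + 33²)/(-114)) = 43458 - ((-71/4 + 183/2)*(1/24776) + (-4 + 1089)*(-1/114)) = 43458 - ((295/4)*(1/24776) + 1085*(-1/114)) = 43458 - (295/99104 - 1085/114) = 43458 - 1*(-2828795/297312) = 43458 + 2828795/297312 = 12923413691/297312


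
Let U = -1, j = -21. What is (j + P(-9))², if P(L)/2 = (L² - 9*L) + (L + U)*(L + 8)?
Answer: 104329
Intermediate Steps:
P(L) = -18*L + 2*L² + 2*(-1 + L)*(8 + L) (P(L) = 2*((L² - 9*L) + (L - 1)*(L + 8)) = 2*((L² - 9*L) + (-1 + L)*(8 + L)) = 2*(L² - 9*L + (-1 + L)*(8 + L)) = -18*L + 2*L² + 2*(-1 + L)*(8 + L))
(j + P(-9))² = (-21 + (-16 - 4*(-9) + 4*(-9)²))² = (-21 + (-16 + 36 + 4*81))² = (-21 + (-16 + 36 + 324))² = (-21 + 344)² = 323² = 104329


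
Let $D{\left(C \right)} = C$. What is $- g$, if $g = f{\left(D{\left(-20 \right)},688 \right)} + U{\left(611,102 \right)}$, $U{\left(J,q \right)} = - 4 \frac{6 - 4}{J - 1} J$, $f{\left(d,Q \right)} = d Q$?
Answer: $\frac{4199244}{305} \approx 13768.0$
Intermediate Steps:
$f{\left(d,Q \right)} = Q d$
$U{\left(J,q \right)} = - \frac{8 J}{-1 + J}$ ($U{\left(J,q \right)} = - 4 \frac{2}{-1 + J} J = - \frac{8}{-1 + J} J = - \frac{8 J}{-1 + J}$)
$g = - \frac{4199244}{305}$ ($g = 688 \left(-20\right) - \frac{4888}{-1 + 611} = -13760 - \frac{4888}{610} = -13760 - 4888 \cdot \frac{1}{610} = -13760 - \frac{2444}{305} = - \frac{4199244}{305} \approx -13768.0$)
$- g = \left(-1\right) \left(- \frac{4199244}{305}\right) = \frac{4199244}{305}$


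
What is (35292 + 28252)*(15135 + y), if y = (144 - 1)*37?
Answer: 1297949744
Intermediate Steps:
y = 5291 (y = 143*37 = 5291)
(35292 + 28252)*(15135 + y) = (35292 + 28252)*(15135 + 5291) = 63544*20426 = 1297949744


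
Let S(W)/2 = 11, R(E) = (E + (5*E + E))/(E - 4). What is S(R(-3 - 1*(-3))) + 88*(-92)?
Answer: -8074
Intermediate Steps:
R(E) = 7*E/(-4 + E) (R(E) = (E + 6*E)/(-4 + E) = (7*E)/(-4 + E) = 7*E/(-4 + E))
S(W) = 22 (S(W) = 2*11 = 22)
S(R(-3 - 1*(-3))) + 88*(-92) = 22 + 88*(-92) = 22 - 8096 = -8074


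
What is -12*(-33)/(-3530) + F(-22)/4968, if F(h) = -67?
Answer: -1101919/8768520 ≈ -0.12567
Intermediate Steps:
-12*(-33)/(-3530) + F(-22)/4968 = -12*(-33)/(-3530) - 67/4968 = 396*(-1/3530) - 67*1/4968 = -198/1765 - 67/4968 = -1101919/8768520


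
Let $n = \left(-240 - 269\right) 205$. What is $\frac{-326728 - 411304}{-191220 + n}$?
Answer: $\frac{738032}{295565} \approx 2.497$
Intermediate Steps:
$n = -104345$ ($n = \left(-509\right) 205 = -104345$)
$\frac{-326728 - 411304}{-191220 + n} = \frac{-326728 - 411304}{-191220 - 104345} = \frac{-326728 - 411304}{-295565} = \left(-738032\right) \left(- \frac{1}{295565}\right) = \frac{738032}{295565}$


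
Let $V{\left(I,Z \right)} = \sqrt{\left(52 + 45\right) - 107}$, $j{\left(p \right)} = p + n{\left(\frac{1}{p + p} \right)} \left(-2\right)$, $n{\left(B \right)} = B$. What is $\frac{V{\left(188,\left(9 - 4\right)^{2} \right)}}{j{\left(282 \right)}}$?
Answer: $\frac{282 i \sqrt{10}}{79523} \approx 0.011214 i$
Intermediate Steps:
$j{\left(p \right)} = p - \frac{1}{p}$ ($j{\left(p \right)} = p + \frac{1}{p + p} \left(-2\right) = p + \frac{1}{2 p} \left(-2\right) = p - \frac{1}{p}$)
$V{\left(I,Z \right)} = i \sqrt{10}$ ($V{\left(I,Z \right)} = \sqrt{97 - 107} = \sqrt{-10} = i \sqrt{10}$)
$\frac{V{\left(188,\left(9 - 4\right)^{2} \right)}}{j{\left(282 \right)}} = \frac{i \sqrt{10}}{282 - \frac{1}{282}} = \frac{i \sqrt{10}}{\frac{79523}{282}} = i \sqrt{10} \cdot \frac{282}{79523} = \frac{282 i \sqrt{10}}{79523}$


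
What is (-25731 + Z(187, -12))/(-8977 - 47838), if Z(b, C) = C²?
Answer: 25587/56815 ≈ 0.45036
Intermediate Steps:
(-25731 + Z(187, -12))/(-8977 - 47838) = (-25731 + (-12)²)/(-8977 - 47838) = (-25731 + 144)/(-56815) = -25587*(-1/56815) = 25587/56815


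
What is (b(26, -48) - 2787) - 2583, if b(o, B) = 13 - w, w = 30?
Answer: -5387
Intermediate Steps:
b(o, B) = -17 (b(o, B) = 13 - 1*30 = 13 - 30 = -17)
(b(26, -48) - 2787) - 2583 = (-17 - 2787) - 2583 = -2804 - 2583 = -5387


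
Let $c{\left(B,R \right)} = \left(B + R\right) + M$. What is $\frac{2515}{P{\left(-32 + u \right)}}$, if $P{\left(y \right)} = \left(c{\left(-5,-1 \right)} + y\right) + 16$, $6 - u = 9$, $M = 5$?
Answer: $- \frac{503}{4} \approx -125.75$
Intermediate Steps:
$u = -3$ ($u = 6 - 9 = -3$)
$c{\left(B,R \right)} = 5 + B + R$ ($c{\left(B,R \right)} = \left(B + R\right) + 5 = 5 + B + R$)
$P{\left(y \right)} = 15 + y$ ($P{\left(y \right)} = \left(\left(5 - 5 - 1\right) + y\right) + 16 = \left(-1 + y\right) + 16 = 15 + y$)
$\frac{2515}{P{\left(-32 + u \right)}} = \frac{2515}{15 - 35} = \frac{2515}{-20} = 2515 \left(- \frac{1}{20}\right) = - \frac{503}{4}$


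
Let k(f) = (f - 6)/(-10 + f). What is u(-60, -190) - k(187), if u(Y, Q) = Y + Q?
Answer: -44431/177 ≈ -251.02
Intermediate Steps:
k(f) = (-6 + f)/(-10 + f)
u(Y, Q) = Q + Y
u(-60, -190) - k(187) = (-190 - 60) - (-6 + 187)/(-10 + 187) = -250 - 181/177 = -44431/177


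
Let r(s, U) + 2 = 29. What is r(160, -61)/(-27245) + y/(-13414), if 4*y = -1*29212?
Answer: 198608057/365464430 ≈ 0.54344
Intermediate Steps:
r(s, U) = 27 (r(s, U) = -2 + 29 = 27)
y = -7303 (y = (-1*29212)/4 = (1/4)*(-29212) = -7303)
r(160, -61)/(-27245) + y/(-13414) = 27/(-27245) - 7303/(-13414) = 27*(-1/27245) - 7303*(-1/13414) = -27/27245 + 7303/13414 = 198608057/365464430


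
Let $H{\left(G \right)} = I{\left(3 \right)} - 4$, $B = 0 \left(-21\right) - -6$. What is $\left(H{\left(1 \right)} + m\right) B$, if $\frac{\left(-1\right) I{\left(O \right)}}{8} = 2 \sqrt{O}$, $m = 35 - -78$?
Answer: $654 - 96 \sqrt{3} \approx 487.72$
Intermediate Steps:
$m = 113$ ($m = 35 + 78 = 113$)
$I{\left(O \right)} = - 16 \sqrt{O}$ ($I{\left(O \right)} = - 8 \cdot 2 \sqrt{O} = - 16 \sqrt{O}$)
$B = 6$ ($B = 0 + 6 = 6$)
$H{\left(G \right)} = -4 - 16 \sqrt{3}$ ($H{\left(G \right)} = - 16 \sqrt{3} - 4 = -4 - 16 \sqrt{3}$)
$\left(H{\left(1 \right)} + m\right) B = \left(\left(-4 - 16 \sqrt{3}\right) + 113\right) 6 = \left(109 - 16 \sqrt{3}\right) 6 = 654 - 96 \sqrt{3}$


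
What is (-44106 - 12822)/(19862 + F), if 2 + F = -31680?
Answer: 4744/985 ≈ 4.8162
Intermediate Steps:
F = -31682 (F = -2 - 31680 = -31682)
(-44106 - 12822)/(19862 + F) = (-44106 - 12822)/(19862 - 31682) = -56928/(-11820) = -56928*(-1/11820) = 4744/985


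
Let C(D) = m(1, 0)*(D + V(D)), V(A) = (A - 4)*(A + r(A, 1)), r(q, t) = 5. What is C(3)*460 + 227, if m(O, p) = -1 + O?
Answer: 227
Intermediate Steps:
V(A) = (-4 + A)*(5 + A) (V(A) = (A - 4)*(A + 5) = (-4 + A)*(5 + A))
C(D) = 0 (C(D) = (-1 + 1)*(D + (-20 + D + D²)) = 0*(-20 + D² + 2*D) = 0)
C(3)*460 + 227 = 0*460 + 227 = 0 + 227 = 227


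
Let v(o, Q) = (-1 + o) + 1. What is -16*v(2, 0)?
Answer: -32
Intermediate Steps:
v(o, Q) = o
-16*v(2, 0) = -16*2 = -32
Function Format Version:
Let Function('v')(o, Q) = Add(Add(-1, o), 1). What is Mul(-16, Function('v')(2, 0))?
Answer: -32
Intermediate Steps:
Function('v')(o, Q) = o
Mul(-16, Function('v')(2, 0)) = Mul(-16, 2) = -32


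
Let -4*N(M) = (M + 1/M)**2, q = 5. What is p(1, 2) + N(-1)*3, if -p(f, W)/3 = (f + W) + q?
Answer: -27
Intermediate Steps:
p(f, W) = -15 - 3*W - 3*f (p(f, W) = -3*((f + W) + 5) = -3*((W + f) + 5) = -3*(5 + W + f) = -15 - 3*W - 3*f)
N(M) = -(M + 1/M)**2/4
p(1, 2) + N(-1)*3 = (-15 - 3*2 - 3*1) - 1/4*(1 + (-1)**2)**2/(-1)**2*3 = (-15 - 6 - 3) - 1/4*1*(1 + 1)**2*3 = -24 - 1/4*1*2**2*3 = -24 - 1/4*1*4*3 = -24 - 1*3 = -24 - 3 = -27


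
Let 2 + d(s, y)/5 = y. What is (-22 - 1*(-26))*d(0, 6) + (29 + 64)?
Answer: 173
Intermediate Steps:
d(s, y) = -10 + 5*y
(-22 - 1*(-26))*d(0, 6) + (29 + 64) = (-22 - 1*(-26))*(-10 + 5*6) + (29 + 64) = (-22 + 26)*(-10 + 30) + 93 = 4*20 + 93 = 80 + 93 = 173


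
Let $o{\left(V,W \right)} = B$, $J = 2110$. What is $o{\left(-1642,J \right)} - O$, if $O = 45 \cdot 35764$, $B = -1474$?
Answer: $-1610854$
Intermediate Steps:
$o{\left(V,W \right)} = -1474$
$O = 1609380$
$o{\left(-1642,J \right)} - O = -1474 - 1609380 = -1610854$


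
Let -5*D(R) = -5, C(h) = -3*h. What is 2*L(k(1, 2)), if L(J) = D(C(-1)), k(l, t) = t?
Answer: 2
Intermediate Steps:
D(R) = 1 (D(R) = -⅕*(-5) = 1)
L(J) = 1
2*L(k(1, 2)) = 2*1 = 2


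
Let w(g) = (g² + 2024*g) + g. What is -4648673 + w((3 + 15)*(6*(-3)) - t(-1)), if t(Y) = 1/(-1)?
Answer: -5198419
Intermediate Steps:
t(Y) = -1
w(g) = g² + 2025*g
-4648673 + w((3 + 15)*(6*(-3)) - t(-1)) = -4648673 + ((3 + 15)*(6*(-3)) - 1*(-1))*(2025 + ((3 + 15)*(6*(-3)) - 1*(-1))) = -4648673 + (18*(-18) + 1)*(2025 + (18*(-18) + 1)) = -4648673 + (-324 + 1)*(2025 + (-324 + 1)) = -4648673 - 323*(2025 - 323) = -4648673 - 323*1702 = -4648673 - 549746 = -5198419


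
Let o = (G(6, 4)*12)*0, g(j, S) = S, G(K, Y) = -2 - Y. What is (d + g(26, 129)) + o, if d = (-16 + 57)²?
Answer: 1810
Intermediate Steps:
d = 1681 (d = 41² = 1681)
o = 0 (o = ((-2 - 1*4)*12)*0 = ((-2 - 4)*12)*0 = -6*12*0 = -72*0 = 0)
(d + g(26, 129)) + o = (1681 + 129) + 0 = 1810 + 0 = 1810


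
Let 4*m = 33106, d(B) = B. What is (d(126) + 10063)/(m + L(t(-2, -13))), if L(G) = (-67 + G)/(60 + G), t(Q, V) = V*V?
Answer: 4666562/3790841 ≈ 1.2310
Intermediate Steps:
t(Q, V) = V²
m = 16553/2 (m = (¼)*33106 = 16553/2 ≈ 8276.5)
L(G) = (-67 + G)/(60 + G)
(d(126) + 10063)/(m + L(t(-2, -13))) = (126 + 10063)/(16553/2 + (-67 + (-13)²)/(60 + (-13)²)) = 10189/(16553/2 + (-67 + 169)/(60 + 169)) = 10189/(16553/2 + 102/229) = 10189/(3790841/458) = 10189*(458/3790841) = 4666562/3790841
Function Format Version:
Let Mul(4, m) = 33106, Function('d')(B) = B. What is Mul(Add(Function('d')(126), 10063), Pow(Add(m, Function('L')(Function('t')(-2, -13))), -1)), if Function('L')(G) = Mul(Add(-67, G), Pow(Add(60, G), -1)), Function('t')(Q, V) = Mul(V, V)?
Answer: Rational(4666562, 3790841) ≈ 1.2310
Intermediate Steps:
Function('t')(Q, V) = Pow(V, 2)
m = Rational(16553, 2) (m = Mul(Rational(1, 4), 33106) = Rational(16553, 2) ≈ 8276.5)
Function('L')(G) = Mul(Pow(Add(60, G), -1), Add(-67, G))
Mul(Add(Function('d')(126), 10063), Pow(Add(m, Function('L')(Function('t')(-2, -13))), -1)) = Mul(Add(126, 10063), Pow(Add(Rational(16553, 2), Mul(Pow(Add(60, Pow(-13, 2)), -1), Add(-67, Pow(-13, 2)))), -1)) = Mul(10189, Pow(Add(Rational(16553, 2), Mul(Pow(Add(60, 169), -1), Add(-67, 169))), -1)) = Mul(10189, Pow(Add(Rational(16553, 2), Mul(Pow(229, -1), 102)), -1)) = Mul(10189, Pow(Add(Rational(16553, 2), Mul(Rational(1, 229), 102)), -1)) = Mul(10189, Pow(Add(Rational(16553, 2), Rational(102, 229)), -1)) = Mul(10189, Pow(Rational(3790841, 458), -1)) = Mul(10189, Rational(458, 3790841)) = Rational(4666562, 3790841)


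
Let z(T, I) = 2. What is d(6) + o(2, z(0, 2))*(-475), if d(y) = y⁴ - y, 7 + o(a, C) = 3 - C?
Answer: 4140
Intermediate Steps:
o(a, C) = -4 - C (o(a, C) = -7 + (3 - C) = -4 - C)
d(6) + o(2, z(0, 2))*(-475) = (6⁴ - 1*6) + (-4 - 1*2)*(-475) = (1296 - 6) + (-4 - 2)*(-475) = 1290 - 6*(-475) = 1290 + 2850 = 4140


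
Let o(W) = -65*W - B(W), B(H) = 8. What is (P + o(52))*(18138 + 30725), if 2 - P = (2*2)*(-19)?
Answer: -161736530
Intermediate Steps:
o(W) = -8 - 65*W (o(W) = -65*W - 1*8 = -65*W - 8 = -8 - 65*W)
P = 78 (P = 2 - 2*2*(-19) = 2 - 4*(-19) = 2 - 1*(-76) = 2 + 76 = 78)
(P + o(52))*(18138 + 30725) = (78 + (-8 - 65*52))*(18138 + 30725) = (78 + (-8 - 3380))*48863 = (78 - 3388)*48863 = -3310*48863 = -161736530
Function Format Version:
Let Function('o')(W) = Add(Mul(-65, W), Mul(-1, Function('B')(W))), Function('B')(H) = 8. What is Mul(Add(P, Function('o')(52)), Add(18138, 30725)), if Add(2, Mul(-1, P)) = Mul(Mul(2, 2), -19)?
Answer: -161736530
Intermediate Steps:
Function('o')(W) = Add(-8, Mul(-65, W)) (Function('o')(W) = Add(Mul(-65, W), Mul(-1, 8)) = Add(Mul(-65, W), -8) = Add(-8, Mul(-65, W)))
P = 78 (P = Add(2, Mul(-1, Mul(Mul(2, 2), -19))) = Add(2, Mul(-1, Mul(4, -19))) = Add(2, Mul(-1, -76)) = Add(2, 76) = 78)
Mul(Add(P, Function('o')(52)), Add(18138, 30725)) = Mul(Add(78, Add(-8, Mul(-65, 52))), Add(18138, 30725)) = Mul(Add(78, Add(-8, -3380)), 48863) = Mul(Add(78, -3388), 48863) = Mul(-3310, 48863) = -161736530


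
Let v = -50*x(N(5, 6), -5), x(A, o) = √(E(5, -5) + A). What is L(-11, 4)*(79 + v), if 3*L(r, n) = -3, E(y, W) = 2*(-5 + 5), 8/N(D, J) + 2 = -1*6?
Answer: -79 + 50*I ≈ -79.0 + 50.0*I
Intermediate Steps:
N(D, J) = -1 (N(D, J) = 8/(-2 - 1*6) = 8/(-2 - 6) = 8/(-8) = 8*(-⅛) = -1)
E(y, W) = 0 (E(y, W) = 2*0 = 0)
x(A, o) = √A (x(A, o) = √(0 + A) = √A)
v = -50*I ≈ -50.0*I
L(r, n) = -1 (L(r, n) = (⅓)*(-3) = -1)
L(-11, 4)*(79 + v) = -(79 - 50*I) = -79 + 50*I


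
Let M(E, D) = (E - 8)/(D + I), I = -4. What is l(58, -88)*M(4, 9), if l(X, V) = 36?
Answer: -144/5 ≈ -28.800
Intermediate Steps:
M(E, D) = (-8 + E)/(-4 + D) (M(E, D) = (E - 8)/(D - 4) = (-8 + E)/(-4 + D))
l(58, -88)*M(4, 9) = 36*((-8 + 4)/(-4 + 9)) = 36*(-4/5) = 36*((⅕)*(-4)) = 36*(-⅘) = -144/5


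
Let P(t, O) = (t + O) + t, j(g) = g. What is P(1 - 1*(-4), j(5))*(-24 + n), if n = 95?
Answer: 1065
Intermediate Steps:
P(t, O) = O + 2*t (P(t, O) = (O + t) + t = O + 2*t)
P(1 - 1*(-4), j(5))*(-24 + n) = (5 + 2*(1 - 1*(-4)))*(-24 + 95) = (5 + 2*(1 + 4))*71 = (5 + 2*5)*71 = (5 + 10)*71 = 15*71 = 1065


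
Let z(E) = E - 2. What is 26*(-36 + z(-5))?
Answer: -1118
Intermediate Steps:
z(E) = -2 + E
26*(-36 + z(-5)) = 26*(-36 + (-2 - 5)) = 26*(-36 - 7) = 26*(-43) = -1118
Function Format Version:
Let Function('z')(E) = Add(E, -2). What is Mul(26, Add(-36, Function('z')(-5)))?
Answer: -1118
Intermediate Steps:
Function('z')(E) = Add(-2, E)
Mul(26, Add(-36, Function('z')(-5))) = Mul(26, Add(-36, Add(-2, -5))) = Mul(26, Add(-36, -7)) = Mul(26, -43) = -1118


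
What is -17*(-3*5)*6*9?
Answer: 13770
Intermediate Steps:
-17*(-3*5)*6*9 = -(-255)*6*9 = -17*(-90)*9 = 1530*9 = 13770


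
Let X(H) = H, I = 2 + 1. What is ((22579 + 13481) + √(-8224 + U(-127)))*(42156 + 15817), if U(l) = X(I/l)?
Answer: 2090506380 + 57973*I*√132645277/127 ≈ 2.0905e+9 + 5.2574e+6*I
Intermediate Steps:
I = 3
U(l) = 3/l
((22579 + 13481) + √(-8224 + U(-127)))*(42156 + 15817) = ((22579 + 13481) + √(-8224 + 3/(-127)))*(42156 + 15817) = (36060 + √(-8224 + 3*(-1/127)))*57973 = (36060 + √(-8224 - 3/127))*57973 = (36060 + √(-1044451/127))*57973 = (36060 + I*√132645277/127)*57973 = 2090506380 + 57973*I*√132645277/127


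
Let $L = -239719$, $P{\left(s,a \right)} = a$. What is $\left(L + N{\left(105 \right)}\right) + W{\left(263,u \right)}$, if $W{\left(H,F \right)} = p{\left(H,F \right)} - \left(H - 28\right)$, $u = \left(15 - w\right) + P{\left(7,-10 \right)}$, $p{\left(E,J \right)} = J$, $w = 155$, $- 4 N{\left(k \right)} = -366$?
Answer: $- \frac{480025}{2} \approx -2.4001 \cdot 10^{5}$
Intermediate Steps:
$N{\left(k \right)} = \frac{183}{2}$ ($N{\left(k \right)} = \left(- \frac{1}{4}\right) \left(-366\right) = \frac{183}{2}$)
$u = -150$ ($u = \left(15 - 155\right) - 10 = -140 - 10 = -150$)
$W{\left(H,F \right)} = 28 + F - H$ ($W{\left(H,F \right)} = F - \left(H - 28\right) = F - \left(-28 + H\right) = 28 + F - H$)
$\left(L + N{\left(105 \right)}\right) + W{\left(263,u \right)} = \left(-239719 + \frac{183}{2}\right) - 385 = - \frac{479255}{2} - 385 = - \frac{480025}{2}$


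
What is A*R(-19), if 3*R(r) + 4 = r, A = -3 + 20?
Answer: -391/3 ≈ -130.33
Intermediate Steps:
A = 17
R(r) = -4/3 + r/3
A*R(-19) = 17*(-4/3 + (1/3)*(-19)) = 17*(-4/3 - 19/3) = 17*(-23/3) = -391/3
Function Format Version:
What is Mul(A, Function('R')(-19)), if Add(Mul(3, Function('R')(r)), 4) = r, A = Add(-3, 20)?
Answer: Rational(-391, 3) ≈ -130.33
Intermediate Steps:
A = 17
Function('R')(r) = Add(Rational(-4, 3), Mul(Rational(1, 3), r))
Mul(A, Function('R')(-19)) = Mul(17, Add(Rational(-4, 3), Mul(Rational(1, 3), -19))) = Mul(17, Add(Rational(-4, 3), Rational(-19, 3))) = Mul(17, Rational(-23, 3)) = Rational(-391, 3)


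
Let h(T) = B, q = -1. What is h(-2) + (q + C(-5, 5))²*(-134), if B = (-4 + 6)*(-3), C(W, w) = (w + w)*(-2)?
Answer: -59100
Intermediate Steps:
C(W, w) = -4*w (C(W, w) = (2*w)*(-2) = -4*w)
B = -6 (B = 2*(-3) = -6)
h(T) = -6
h(-2) + (q + C(-5, 5))²*(-134) = -6 + (-1 - 4*5)²*(-134) = -6 + (-1 - 20)²*(-134) = -6 + (-21)²*(-134) = -6 + 441*(-134) = -6 - 59094 = -59100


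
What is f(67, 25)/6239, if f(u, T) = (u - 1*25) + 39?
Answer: 81/6239 ≈ 0.012983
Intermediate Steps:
f(u, T) = 14 + u (f(u, T) = (u - 25) + 39 = (-25 + u) + 39 = 14 + u)
f(67, 25)/6239 = (14 + 67)/6239 = 81*(1/6239) = 81/6239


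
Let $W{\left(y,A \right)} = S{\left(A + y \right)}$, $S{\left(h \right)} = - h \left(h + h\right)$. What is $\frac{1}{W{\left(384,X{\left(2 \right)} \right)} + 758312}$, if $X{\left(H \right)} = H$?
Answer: $\frac{1}{460320} \approx 2.1724 \cdot 10^{-6}$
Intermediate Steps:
$S{\left(h \right)} = - 2 h^{2}$ ($S{\left(h \right)} = - h 2 h = - 2 h^{2}$)
$W{\left(y,A \right)} = - 2 \left(A + y\right)^{2}$
$\frac{1}{W{\left(384,X{\left(2 \right)} \right)} + 758312} = \frac{1}{- 2 \left(2 + 384\right)^{2} + 758312} = \frac{1}{- 2 \cdot 386^{2} + 758312} = \frac{1}{\left(-2\right) 148996 + 758312} = \frac{1}{-297992 + 758312} = \frac{1}{460320}$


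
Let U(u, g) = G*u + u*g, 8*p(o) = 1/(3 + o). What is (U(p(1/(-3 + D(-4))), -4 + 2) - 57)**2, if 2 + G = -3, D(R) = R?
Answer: 84070561/25600 ≈ 3284.0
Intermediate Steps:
G = -5 (G = -2 - 3 = -5)
p(o) = 1/(8*(3 + o))
U(u, g) = -5*u + g*u (U(u, g) = -5*u + u*g = -5*u + g*u)
(U(p(1/(-3 + D(-4))), -4 + 2) - 57)**2 = ((1/(8*(3 + 1/(-3 - 4))))*(-5 + (-4 + 2)) - 57)**2 = ((1/(8*(3 + 1/(-7))))*(-5 - 2) - 57)**2 = ((1/(8*(3 - 1/7)))*(-7) - 57)**2 = ((1/(8*(20/7)))*(-7) - 57)**2 = (((1/8)*(7/20))*(-7) - 57)**2 = ((7/160)*(-7) - 57)**2 = (-49/160 - 57)**2 = (-9169/160)**2 = 84070561/25600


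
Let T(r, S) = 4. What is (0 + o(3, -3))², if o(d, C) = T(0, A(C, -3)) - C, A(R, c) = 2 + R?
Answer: 49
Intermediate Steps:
o(d, C) = 4 - C
(0 + o(3, -3))² = (0 + (4 - 1*(-3)))² = (0 + (4 + 3))² = (0 + 7)² = 7² = 49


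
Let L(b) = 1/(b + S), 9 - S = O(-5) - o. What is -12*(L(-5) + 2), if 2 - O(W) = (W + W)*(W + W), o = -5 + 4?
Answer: -2436/101 ≈ -24.119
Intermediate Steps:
o = -1
O(W) = 2 - 4*W² (O(W) = 2 - (W + W)*(W + W) = 2 - 2*W*2*W = 2 - 4*W²)
S = 106 (S = 9 - ((2 - 4*(-5)²) - 1*(-1)) = 9 - ((2 - 4*25) + 1) = 9 - ((2 - 100) + 1) = 9 - (-98 + 1) = 9 - 1*(-97) = 9 + 97 = 106)
L(b) = 1/(106 + b) (L(b) = 1/(b + 106) = 1/(106 + b))
-12*(L(-5) + 2) = -12*(1/(106 - 5) + 2) = -12*(1/101 + 2) = -12*203/101 = -2436/101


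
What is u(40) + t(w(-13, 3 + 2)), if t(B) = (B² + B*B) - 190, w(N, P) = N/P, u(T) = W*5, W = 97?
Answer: 7713/25 ≈ 308.52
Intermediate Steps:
u(T) = 485 (u(T) = 97*5 = 485)
t(B) = -190 + 2*B² (t(B) = (B² + B²) - 190 = 2*B² - 190 = -190 + 2*B²)
u(40) + t(w(-13, 3 + 2)) = 485 + (-190 + 2*(-13/(3 + 2))²) = 485 + (-190 + 2*(-13/5)²) = 485 + (-190 + 2*(169/25)) = 485 + (-190 + 338/25) = 485 - 4412/25 = 7713/25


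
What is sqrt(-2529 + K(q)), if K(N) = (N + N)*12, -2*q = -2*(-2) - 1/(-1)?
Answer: I*sqrt(2589) ≈ 50.882*I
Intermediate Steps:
q = -5/2 (q = -(-2*(-2) - 1/(-1))/2 = -(4 - 1*(-1))/2 = -(4 + 1)/2 = -1/2*5 = -5/2 ≈ -2.5000)
K(N) = 24*N (K(N) = (2*N)*12 = 24*N)
sqrt(-2529 + K(q)) = sqrt(-2529 + 24*(-5/2)) = sqrt(-2529 - 60) = sqrt(-2589) = I*sqrt(2589)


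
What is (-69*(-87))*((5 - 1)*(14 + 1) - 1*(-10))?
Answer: 420210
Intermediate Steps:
(-69*(-87))*((5 - 1)*(14 + 1) - 1*(-10)) = 6003*(4*15 + 10) = 6003*(60 + 10) = 6003*70 = 420210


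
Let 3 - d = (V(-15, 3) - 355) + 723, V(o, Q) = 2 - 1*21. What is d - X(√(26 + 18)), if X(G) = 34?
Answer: -380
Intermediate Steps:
V(o, Q) = -19 (V(o, Q) = 2 - 21 = -19)
d = -346 (d = 3 - ((-19 - 355) + 723) = 3 - (-374 + 723) = 3 - 1*349 = 3 - 349 = -346)
d - X(√(26 + 18)) = -346 - 1*34 = -346 - 34 = -380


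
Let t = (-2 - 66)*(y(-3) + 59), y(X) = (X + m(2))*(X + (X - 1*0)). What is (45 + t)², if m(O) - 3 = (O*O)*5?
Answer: 17581249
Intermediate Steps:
m(O) = 3 + 5*O² (m(O) = 3 + (O*O)*5 = 3 + O²*5 = 3 + 5*O²)
y(X) = 2*X*(23 + X) (y(X) = (X + (3 + 5*2²))*(X + (X - 1*0)) = (X + (3 + 5*4))*(X + (X + 0)) = (X + (3 + 20))*(X + X) = (X + 23)*(2*X) = (23 + X)*(2*X) = 2*X*(23 + X))
t = 4148 (t = (-2 - 66)*(2*(-3)*(23 - 3) + 59) = -68*(2*(-3)*20 + 59) = -68*(-120 + 59) = -68*(-61) = 4148)
(45 + t)² = (45 + 4148)² = 4193² = 17581249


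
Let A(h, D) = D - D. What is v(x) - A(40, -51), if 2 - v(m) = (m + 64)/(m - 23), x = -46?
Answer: 52/23 ≈ 2.2609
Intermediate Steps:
A(h, D) = 0
v(m) = 2 - (64 + m)/(-23 + m) (v(m) = 2 - (m + 64)/(m - 23) = 2 - (64 + m)/(-23 + m))
v(x) - A(40, -51) = (-110 - 46)/(-23 - 46) - 1*0 = -156/(-69) + 0 = -1/69*(-156) + 0 = 52/23 + 0 = 52/23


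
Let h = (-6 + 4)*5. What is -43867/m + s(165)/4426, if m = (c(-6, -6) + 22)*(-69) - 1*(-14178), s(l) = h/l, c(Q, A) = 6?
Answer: -355952821/99368126 ≈ -3.5822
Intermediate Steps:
h = -10 (h = -2*5 = -10)
s(l) = -10/l
m = 12246 (m = (6 + 22)*(-69) - 1*(-14178) = 28*(-69) + 14178 = -1932 + 14178 = 12246)
-43867/m + s(165)/4426 = -43867/12246 - 10/165/4426 = -43867*1/12246 - 10*1/165*(1/4426) = -43867/12246 - 2/33*1/4426 = -43867/12246 - 1/73029 = -355952821/99368126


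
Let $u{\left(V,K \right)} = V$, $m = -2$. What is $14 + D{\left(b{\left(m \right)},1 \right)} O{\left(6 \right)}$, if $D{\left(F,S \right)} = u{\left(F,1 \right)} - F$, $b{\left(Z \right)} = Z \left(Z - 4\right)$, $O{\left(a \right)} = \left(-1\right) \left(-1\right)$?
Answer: $14$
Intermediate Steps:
$O{\left(a \right)} = 1$
$b{\left(Z \right)} = Z \left(-4 + Z\right)$
$D{\left(F,S \right)} = 0$ ($D{\left(F,S \right)} = F - F = 0$)
$14 + D{\left(b{\left(m \right)},1 \right)} O{\left(6 \right)} = 14 + 0 \cdot 1 = 14 + 0 = 14$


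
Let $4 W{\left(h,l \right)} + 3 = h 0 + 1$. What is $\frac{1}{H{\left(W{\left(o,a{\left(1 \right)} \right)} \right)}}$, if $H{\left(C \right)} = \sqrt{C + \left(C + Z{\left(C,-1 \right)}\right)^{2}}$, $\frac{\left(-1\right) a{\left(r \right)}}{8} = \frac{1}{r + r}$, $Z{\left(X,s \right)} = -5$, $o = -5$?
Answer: $\frac{2 \sqrt{119}}{119} \approx 0.18334$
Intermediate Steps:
$a{\left(r \right)} = - \frac{4}{r}$ ($a{\left(r \right)} = - \frac{8}{r + r} = - \frac{8}{2 r} = - 8 \frac{1}{2 r} = - \frac{4}{r}$)
$W{\left(h,l \right)} = - \frac{1}{2}$ ($W{\left(h,l \right)} = - \frac{3}{4} + \frac{h 0 + 1}{4} = - \frac{3}{4} + \frac{0 + 1}{4} = - \frac{3}{4} + \frac{1}{4} \cdot 1 = - \frac{3}{4} + \frac{1}{4} = - \frac{1}{2}$)
$H{\left(C \right)} = \sqrt{C + \left(-5 + C\right)^{2}}$ ($H{\left(C \right)} = \sqrt{C + \left(C - 5\right)^{2}} = \sqrt{C + \left(-5 + C\right)^{2}}$)
$\frac{1}{H{\left(W{\left(o,a{\left(1 \right)} \right)} \right)}} = \frac{1}{\sqrt{- \frac{1}{2} + \left(-5 - \frac{1}{2}\right)^{2}}} = \frac{1}{\sqrt{- \frac{1}{2} + \left(- \frac{11}{2}\right)^{2}}} = \frac{1}{\sqrt{- \frac{1}{2} + \frac{121}{4}}} = \frac{1}{\sqrt{\frac{119}{4}}} = \frac{1}{\frac{1}{2} \sqrt{119}} = \frac{2 \sqrt{119}}{119}$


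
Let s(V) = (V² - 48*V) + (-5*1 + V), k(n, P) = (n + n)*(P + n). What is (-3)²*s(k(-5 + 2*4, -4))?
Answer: 2817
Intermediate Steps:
k(n, P) = 2*n*(P + n) (k(n, P) = (2*n)*(P + n) = 2*n*(P + n))
s(V) = -5 + V² - 47*V (s(V) = (V² - 48*V) + (-5 + V) = -5 + V² - 47*V)
(-3)²*s(k(-5 + 2*4, -4)) = (-3)²*(-5 + (2*(-5 + 2*4)*(-4 + (-5 + 2*4)))² - 94*(-5 + 2*4)*(-4 + (-5 + 2*4))) = 9*(-5 + (2*(-5 + 8)*(-4 + (-5 + 8)))² - 94*(-5 + 8)*(-4 + (-5 + 8))) = 9*(-5 + (2*3*(-4 + 3))² - 94*3*(-4 + 3)) = 9*(-5 + (2*3*(-1))² - 94*3*(-1)) = 9*(-5 + (-6)² - 47*(-6)) = 9*(-5 + 36 + 282) = 9*313 = 2817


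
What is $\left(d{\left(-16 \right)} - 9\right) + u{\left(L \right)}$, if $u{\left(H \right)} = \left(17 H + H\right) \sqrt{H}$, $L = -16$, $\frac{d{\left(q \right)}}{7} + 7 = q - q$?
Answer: $-58 - 1152 i \approx -58.0 - 1152.0 i$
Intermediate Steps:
$d{\left(q \right)} = -49$ ($d{\left(q \right)} = -49 + 7 \left(q - q\right) = -49 + 7 \cdot 0 = -49 + 0 = -49$)
$u{\left(H \right)} = 18 H^{\frac{3}{2}}$ ($u{\left(H \right)} = 18 H \sqrt{H} = 18 H^{\frac{3}{2}}$)
$\left(d{\left(-16 \right)} - 9\right) + u{\left(L \right)} = \left(-49 - 9\right) + 18 \left(-16\right)^{\frac{3}{2}} = -58 + 18 \left(- 64 i\right) = -58 - 1152 i$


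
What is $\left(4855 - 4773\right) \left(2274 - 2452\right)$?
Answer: $-14596$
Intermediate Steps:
$\left(4855 - 4773\right) \left(2274 - 2452\right) = 82 \left(2274 - 2452\right) = 82 \left(-178\right) = -14596$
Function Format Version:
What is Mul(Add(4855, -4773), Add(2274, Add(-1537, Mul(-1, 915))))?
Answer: -14596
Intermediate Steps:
Mul(Add(4855, -4773), Add(2274, Add(-1537, Mul(-1, 915)))) = Mul(82, Add(2274, Add(-1537, -915))) = Mul(82, Add(2274, -2452)) = Mul(82, -178) = -14596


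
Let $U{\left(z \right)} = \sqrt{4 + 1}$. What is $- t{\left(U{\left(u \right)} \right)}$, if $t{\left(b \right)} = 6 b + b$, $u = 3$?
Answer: $- 7 \sqrt{5} \approx -15.652$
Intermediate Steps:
$U{\left(z \right)} = \sqrt{5}$
$t{\left(b \right)} = 7 b$
$- t{\left(U{\left(u \right)} \right)} = - 7 \sqrt{5}$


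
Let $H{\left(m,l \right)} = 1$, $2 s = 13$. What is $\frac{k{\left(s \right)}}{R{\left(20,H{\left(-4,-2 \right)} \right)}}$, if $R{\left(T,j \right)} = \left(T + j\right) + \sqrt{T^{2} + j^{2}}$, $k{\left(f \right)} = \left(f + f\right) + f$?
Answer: $\frac{819}{80} - \frac{39 \sqrt{401}}{80} \approx 0.47532$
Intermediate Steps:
$s = \frac{13}{2}$ ($s = \frac{1}{2} \cdot 13 = \frac{13}{2} \approx 6.5$)
$k{\left(f \right)} = 3 f$ ($k{\left(f \right)} = 2 f + f = 3 f$)
$R{\left(T,j \right)} = T + j + \sqrt{T^{2} + j^{2}}$
$\frac{k{\left(s \right)}}{R{\left(20,H{\left(-4,-2 \right)} \right)}} = \frac{3 \cdot \frac{13}{2}}{20 + 1 + \sqrt{20^{2} + 1^{2}}} = \frac{39}{2 \left(20 + 1 + \sqrt{400 + 1}\right)} = \frac{39}{2 \left(20 + 1 + \sqrt{401}\right)} = \frac{39}{2 \left(21 + \sqrt{401}\right)}$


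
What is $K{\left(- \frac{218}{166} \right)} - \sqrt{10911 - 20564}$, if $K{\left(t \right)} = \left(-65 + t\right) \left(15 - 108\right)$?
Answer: $\frac{511872}{83} - 7 i \sqrt{197} \approx 6167.1 - 98.25 i$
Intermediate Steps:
$K{\left(t \right)} = 6045 - 93 t$ ($K{\left(t \right)} = \left(-65 + t\right) \left(-93\right) = 6045 - 93 t$)
$K{\left(- \frac{218}{166} \right)} - \sqrt{10911 - 20564} = \left(6045 - 93 \left(- \frac{218}{166}\right)\right) - \sqrt{10911 - 20564} = \left(6045 - 93 \left(\left(-218\right) \frac{1}{166}\right)\right) - \sqrt{-9653} = \left(6045 - - \frac{10137}{83}\right) - 7 i \sqrt{197} = \left(6045 + \frac{10137}{83}\right) - 7 i \sqrt{197} = \frac{511872}{83} - 7 i \sqrt{197}$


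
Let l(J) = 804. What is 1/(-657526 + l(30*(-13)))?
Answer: -1/656722 ≈ -1.5227e-6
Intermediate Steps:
1/(-657526 + l(30*(-13))) = 1/(-657526 + 804) = 1/(-656722) = -1/656722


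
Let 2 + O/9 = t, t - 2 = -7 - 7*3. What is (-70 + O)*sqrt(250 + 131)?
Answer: -322*sqrt(381) ≈ -6285.2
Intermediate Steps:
t = -26 (t = 2 + (-7 - 7*3) = 2 + (-7 - 21) = 2 - 28 = -26)
O = -252 (O = -18 + 9*(-26) = -18 - 234 = -252)
(-70 + O)*sqrt(250 + 131) = (-70 - 252)*sqrt(250 + 131) = -322*sqrt(381)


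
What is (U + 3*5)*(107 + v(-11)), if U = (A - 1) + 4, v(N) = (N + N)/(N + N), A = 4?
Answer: 2376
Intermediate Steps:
v(N) = 1 (v(N) = (2*N)/((2*N)) = (2*N)*(1/(2*N)) = 1)
U = 7 (U = (4 - 1) + 4 = 3 + 4 = 7)
(U + 3*5)*(107 + v(-11)) = (7 + 3*5)*(107 + 1) = (7 + 15)*108 = 22*108 = 2376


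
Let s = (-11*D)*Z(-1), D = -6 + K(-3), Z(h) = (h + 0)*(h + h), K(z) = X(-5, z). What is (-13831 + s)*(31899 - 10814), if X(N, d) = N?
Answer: -286524065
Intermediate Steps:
K(z) = -5
Z(h) = 2*h² (Z(h) = h*(2*h) = 2*h²)
D = -11 (D = -6 - 5 = -11)
s = 242 (s = (-11*(-11))*(2*(-1)²) = 121*(2*1) = 121*2 = 242)
(-13831 + s)*(31899 - 10814) = (-13831 + 242)*(31899 - 10814) = -13589*21085 = -286524065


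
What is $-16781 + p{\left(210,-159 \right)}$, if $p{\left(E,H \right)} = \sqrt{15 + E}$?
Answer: $-16766$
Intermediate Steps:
$-16781 + p{\left(210,-159 \right)} = -16781 + \sqrt{15 + 210} = -16781 + \sqrt{225} = -16781 + 15 = -16766$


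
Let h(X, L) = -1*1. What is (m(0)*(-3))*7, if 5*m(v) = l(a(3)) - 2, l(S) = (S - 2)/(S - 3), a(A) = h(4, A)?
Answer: 21/4 ≈ 5.2500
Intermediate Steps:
h(X, L) = -1
a(A) = -1
l(S) = (-2 + S)/(-3 + S)
m(v) = -1/4 (m(v) = ((-2 - 1)/(-3 - 1) - 2)/5 = (-3/(-4) - 2)/5 = (-1/4*(-3) - 2)/5 = (3/4 - 2)/5 = (1/5)*(-5/4) = -1/4)
(m(0)*(-3))*7 = -1/4*(-3)*7 = (3/4)*7 = 21/4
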